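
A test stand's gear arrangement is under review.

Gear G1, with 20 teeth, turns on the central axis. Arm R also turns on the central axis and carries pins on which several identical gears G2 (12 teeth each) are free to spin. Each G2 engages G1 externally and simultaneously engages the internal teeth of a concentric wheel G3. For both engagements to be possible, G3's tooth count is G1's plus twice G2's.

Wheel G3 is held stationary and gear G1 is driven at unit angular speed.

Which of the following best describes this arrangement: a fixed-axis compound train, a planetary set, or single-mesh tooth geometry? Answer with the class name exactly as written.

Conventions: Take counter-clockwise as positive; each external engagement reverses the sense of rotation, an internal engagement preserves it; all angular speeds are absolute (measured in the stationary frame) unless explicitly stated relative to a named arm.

recognized (axles ride arm R): planetary set, 20/12/44 teeth
classification: planetary set

planetary set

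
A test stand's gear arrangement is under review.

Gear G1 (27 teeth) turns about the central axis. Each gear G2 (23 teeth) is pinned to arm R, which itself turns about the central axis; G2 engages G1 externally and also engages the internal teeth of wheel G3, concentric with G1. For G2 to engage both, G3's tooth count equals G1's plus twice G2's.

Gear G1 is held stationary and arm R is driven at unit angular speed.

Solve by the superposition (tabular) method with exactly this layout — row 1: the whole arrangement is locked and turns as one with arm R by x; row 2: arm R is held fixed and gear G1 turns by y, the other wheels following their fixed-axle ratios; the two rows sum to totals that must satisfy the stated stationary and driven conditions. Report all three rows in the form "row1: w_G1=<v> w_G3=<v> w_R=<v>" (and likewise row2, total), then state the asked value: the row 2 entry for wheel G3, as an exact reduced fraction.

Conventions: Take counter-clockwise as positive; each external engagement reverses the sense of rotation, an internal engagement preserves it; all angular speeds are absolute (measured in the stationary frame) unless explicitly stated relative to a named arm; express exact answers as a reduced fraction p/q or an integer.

row1: w_G1=1 w_G3=1 w_R=1
row2: w_G1=-1 w_G3=27/73 w_R=0
total: w_G1=0 w_G3=100/73 w_R=1
asked value: 27/73

planetary set (27T centre, 23T on arm, 73T internal) — Willis relation
row 1 (train locked, turned with arm): all members turn x
row 2: sun turns y, ring = −(27/73)·y, arm 0
boundary: total ω_sun = x + y = 0 and total ω_arm = x = 1  ⇒  y = -1, x = 1
row 2 ring = −(27/73)·(-1) = 27/73
totals (row 1 + row 2): sun 1 + (-1) = 0, ring 1 + 27/73 = 100/73, arm 1 + 0 = 1
asked cell (row2, ring) = 27/73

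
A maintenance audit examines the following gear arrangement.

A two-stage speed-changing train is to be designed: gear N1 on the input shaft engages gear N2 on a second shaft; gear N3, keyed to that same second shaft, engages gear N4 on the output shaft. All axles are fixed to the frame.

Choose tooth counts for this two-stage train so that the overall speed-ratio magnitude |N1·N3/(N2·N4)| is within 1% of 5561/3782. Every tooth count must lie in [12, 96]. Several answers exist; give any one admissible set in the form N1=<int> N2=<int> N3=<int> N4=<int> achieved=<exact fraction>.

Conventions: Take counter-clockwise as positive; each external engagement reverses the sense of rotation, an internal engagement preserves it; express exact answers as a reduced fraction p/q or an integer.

class = fixed-axis compound train [2-stage, 5561/3782 wanted]
target = 5561/3782 in lowest terms: an exact hit needs N1·N3 = k·5561 and N2·N4 = k·3782 for one integer k, every count in [12, 96]; additionally prefer no 1:1 stage (N1 ≠ N2, N3 ≠ N4)
k = 1: N1·N3 = 5561 = 67·83, N2·N4 = 3782 = 61·62
achieved = 67·83/(61·62) = 5561/3782; |achieved − target| = 0 ≤ 5561/378200 ✓

N1=67 N2=61 N3=83 N4=62 achieved=5561/3782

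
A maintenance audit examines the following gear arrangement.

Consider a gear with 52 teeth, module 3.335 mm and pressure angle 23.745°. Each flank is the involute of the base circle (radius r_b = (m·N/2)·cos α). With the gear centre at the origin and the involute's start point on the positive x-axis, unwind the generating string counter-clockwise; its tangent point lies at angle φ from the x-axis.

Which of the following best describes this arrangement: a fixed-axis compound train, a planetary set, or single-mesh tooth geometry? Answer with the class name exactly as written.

recognized (one wheel, involute flank): single-mesh tooth geometry, m = 3.335, N = 52
classification: single-mesh tooth geometry

single-mesh tooth geometry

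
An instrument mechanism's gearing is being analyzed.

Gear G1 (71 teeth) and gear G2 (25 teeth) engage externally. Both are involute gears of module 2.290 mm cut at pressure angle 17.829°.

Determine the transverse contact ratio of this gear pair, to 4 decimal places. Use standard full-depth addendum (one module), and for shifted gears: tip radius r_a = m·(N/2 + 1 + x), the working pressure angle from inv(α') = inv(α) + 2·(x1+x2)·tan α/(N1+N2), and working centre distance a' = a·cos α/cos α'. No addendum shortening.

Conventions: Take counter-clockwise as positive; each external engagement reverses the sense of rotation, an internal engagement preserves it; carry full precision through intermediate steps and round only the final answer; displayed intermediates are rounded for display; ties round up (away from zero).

1.8284

single-mesh involute tooth geometry (71T engaging 25T at module 2.290)
base radii: r_b1 = 77.390771, r_b2 = 27.250271
tip radii: r_a1 = 83.585000, r_a2 = 30.915000
no profile shift: α' = α, a' = a
action lengths: √(r_a1²−r_b1²) = 31.577220, √(r_a2²−r_b2²) = 14.599998
base pitch p_b = π·m·cos α = 6.848740
CR = (31.577220 + 14.599998 − 109.920000·sin 17.82900°)/6.848740 = 1.828398
contact ratio ≈ 1.8284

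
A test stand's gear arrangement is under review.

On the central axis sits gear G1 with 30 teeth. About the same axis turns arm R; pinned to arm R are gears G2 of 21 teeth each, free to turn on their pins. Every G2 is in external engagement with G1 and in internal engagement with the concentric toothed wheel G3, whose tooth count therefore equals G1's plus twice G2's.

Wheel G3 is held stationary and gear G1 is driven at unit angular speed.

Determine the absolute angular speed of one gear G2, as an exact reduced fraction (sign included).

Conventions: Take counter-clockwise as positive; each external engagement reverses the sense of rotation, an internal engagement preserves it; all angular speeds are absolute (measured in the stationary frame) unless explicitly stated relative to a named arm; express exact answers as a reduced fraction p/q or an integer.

-5/7

class = planetary set [G3 = 30+2·21 = 72; Willis about the carrier]
ring teeth: 30 + 2·21 = 72
30(ω_sun−ω_arm) = −72(ω_ring−ω_arm),  ω_ring = 0, ω_sun = 1
30(1−ω_arm) = −72(0−ω_arm)  ⇒  102·ω_arm = 30  ⇒  ω_arm = 5/17
sun–planet mesh: 30·(1−5/17) = −21·(ω_p−ω_arm)  ⇒  ω_p−ω_arm = -120/119
ω_p = 5/17 − 120/119 = -5/7
exact speed ratio = -5/7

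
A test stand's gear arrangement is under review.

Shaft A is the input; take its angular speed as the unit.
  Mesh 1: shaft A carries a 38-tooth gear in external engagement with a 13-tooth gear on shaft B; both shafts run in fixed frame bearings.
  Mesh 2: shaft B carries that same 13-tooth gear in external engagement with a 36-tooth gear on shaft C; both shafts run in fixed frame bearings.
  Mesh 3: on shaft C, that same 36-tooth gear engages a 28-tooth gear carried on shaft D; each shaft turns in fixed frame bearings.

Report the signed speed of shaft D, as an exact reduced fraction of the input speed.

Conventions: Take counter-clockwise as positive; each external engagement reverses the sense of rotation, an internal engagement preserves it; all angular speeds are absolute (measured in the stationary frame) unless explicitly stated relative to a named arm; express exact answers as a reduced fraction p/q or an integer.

-19/14

3-mesh fixed-axis compound train (all bearings frame-fixed)
mesh 1 [38T→13T]: |ω|/ω_in = 1×38/13 = 38/13, sense flips to −
mesh 2 [13T→36T]: |ω|/ω_in = (38/13)×13/36 = 19/18, sense flips to +
mesh 3 [36T→28T]: |ω|/ω_in = (19/18)×36/28 = 19/14, sense flips to −
signed output speed (× input speed) = -19/14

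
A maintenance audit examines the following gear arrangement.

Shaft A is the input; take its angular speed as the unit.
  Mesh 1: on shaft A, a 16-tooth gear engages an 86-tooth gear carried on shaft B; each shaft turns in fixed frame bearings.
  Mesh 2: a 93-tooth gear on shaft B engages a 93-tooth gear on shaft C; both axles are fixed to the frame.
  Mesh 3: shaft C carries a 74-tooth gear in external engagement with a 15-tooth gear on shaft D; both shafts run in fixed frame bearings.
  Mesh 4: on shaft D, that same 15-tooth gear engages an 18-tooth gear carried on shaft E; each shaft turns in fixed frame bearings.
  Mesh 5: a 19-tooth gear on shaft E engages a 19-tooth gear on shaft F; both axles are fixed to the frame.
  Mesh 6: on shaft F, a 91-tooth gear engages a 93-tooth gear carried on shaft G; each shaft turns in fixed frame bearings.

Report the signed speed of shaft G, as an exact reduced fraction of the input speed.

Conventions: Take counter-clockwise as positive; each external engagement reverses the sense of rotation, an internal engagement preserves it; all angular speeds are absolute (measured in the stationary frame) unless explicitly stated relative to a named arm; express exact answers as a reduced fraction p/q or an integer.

26936/35991

6-mesh fixed-axis compound train (all bearings frame-fixed)
mesh 1 [16T→86T]: |ω|/ω_in = 1×16/86 = 8/43, sense flips to −
mesh 2 [93T→93T]: |ω|/ω_in = (8/43)×93/93 = 8/43, sense flips to +
mesh 3 [74T→15T]: |ω|/ω_in = (8/43)×74/15 = 592/645, sense flips to −
mesh 4 [15T→18T]: |ω|/ω_in = (592/645)×15/18 = 296/387, sense flips to +
mesh 5 [19T→19T]: |ω|/ω_in = (296/387)×19/19 = 296/387, sense flips to −
mesh 6 [91T→93T]: |ω|/ω_in = (296/387)×91/93 = 26936/35991, sense flips to +
signed output speed (× input speed) = 26936/35991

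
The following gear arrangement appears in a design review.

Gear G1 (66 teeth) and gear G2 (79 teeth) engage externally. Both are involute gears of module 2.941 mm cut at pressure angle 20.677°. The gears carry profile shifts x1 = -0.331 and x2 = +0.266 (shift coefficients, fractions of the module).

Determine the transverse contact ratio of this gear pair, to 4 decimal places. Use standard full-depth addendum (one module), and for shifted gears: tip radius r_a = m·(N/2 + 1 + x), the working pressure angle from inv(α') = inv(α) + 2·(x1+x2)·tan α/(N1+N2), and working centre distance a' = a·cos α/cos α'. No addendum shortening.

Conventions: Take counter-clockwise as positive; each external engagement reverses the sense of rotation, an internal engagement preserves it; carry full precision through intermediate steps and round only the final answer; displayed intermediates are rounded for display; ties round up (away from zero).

1.7777

topology: single-mesh involute geometry — m = 2.941, 66T/79T pair
base radii: r_b1 = 90.801413, r_b2 = 108.686540
tip radii: r_a1 = 99.020529, r_a2 = 119.892806
inv(α') = inv(20.677°) + 2·(-0.331+0.266)·tan α/(66+79) = 0.01618974  ⇒  α' = 20.53990°
a' = a·cos α / cos α' = 213.2225·cos 20.677°/cos 20.53990° = 213.030728
action lengths: √(r_a1²−r_b1²) = 39.498968, √(r_a2²−r_b2²) = 50.611470
base pitch p_b = π·m·cos α = 8.644274
CR = (39.498968 + 50.611470 − 213.030728·sin 20.53990°)/8.644274 = 1.777658
contact ratio ≈ 1.7777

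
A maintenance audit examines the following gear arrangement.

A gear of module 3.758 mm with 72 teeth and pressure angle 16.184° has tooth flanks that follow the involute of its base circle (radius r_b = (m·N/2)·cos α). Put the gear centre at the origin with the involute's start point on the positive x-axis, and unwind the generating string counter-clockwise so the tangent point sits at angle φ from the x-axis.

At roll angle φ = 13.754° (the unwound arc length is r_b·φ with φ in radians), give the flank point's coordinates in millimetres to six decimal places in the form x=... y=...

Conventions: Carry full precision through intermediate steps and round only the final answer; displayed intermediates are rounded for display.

x=133.616519 y=0.595651

single-mesh involute tooth geometry (72T wheel at module 3.758)
pitch radius r_p = m·N/2 = 3.758·72/2 = 135.288000
base radius r_b = r_p·cos α = 135.288000·cos 16.184° = 129.926747
roll angle φ = 13.754° = 0.24005259 rad
x = r_b·(cos φ + φ·sin φ) = 133.616519
y = r_b·(sin φ − φ·cos φ) = 0.595651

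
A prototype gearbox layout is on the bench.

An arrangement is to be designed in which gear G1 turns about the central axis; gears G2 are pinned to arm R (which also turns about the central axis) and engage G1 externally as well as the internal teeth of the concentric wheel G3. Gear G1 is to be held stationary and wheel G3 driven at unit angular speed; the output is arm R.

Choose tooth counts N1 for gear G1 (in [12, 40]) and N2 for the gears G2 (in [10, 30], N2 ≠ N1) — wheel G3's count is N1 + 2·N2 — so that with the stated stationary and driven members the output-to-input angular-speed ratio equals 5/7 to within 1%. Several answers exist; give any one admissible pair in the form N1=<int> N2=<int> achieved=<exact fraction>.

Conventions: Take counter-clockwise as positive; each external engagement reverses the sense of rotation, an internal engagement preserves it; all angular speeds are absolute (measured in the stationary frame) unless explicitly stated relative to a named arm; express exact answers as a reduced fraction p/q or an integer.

class = planetary set [ratio 5/7 wanted; Willis about the carrier]
Willis with ω_sun = 0: ω_arm/ω_ring = N3/(N1+N3); set equal to 5/7  ⇒  N3/N1 = (5/7)/(1 − 5/7) = 5/2
N3 = N1 + 2·N2  ⇒  N2/N1 = (N3/N1 − 1)/2 = (5/2 − 1)/2 = 3/4
smallest multiple with N1 ≥ 12 and N2 ≥ 10: k = 4  ⇒  N1 = 4·4 = 16, N2 = 4·3 = 12 (N1 ≤ 40, N2 ≤ 30, N2 ≠ N1 ✓), N3 = 16 + 2·12 = 40
check: N3/(N1+N3) with N1 = 16, N3 = 40 gives 5/7; |achieved − target| = 0 ≤ 1/140 ✓

N1=16 N2=12 achieved=5/7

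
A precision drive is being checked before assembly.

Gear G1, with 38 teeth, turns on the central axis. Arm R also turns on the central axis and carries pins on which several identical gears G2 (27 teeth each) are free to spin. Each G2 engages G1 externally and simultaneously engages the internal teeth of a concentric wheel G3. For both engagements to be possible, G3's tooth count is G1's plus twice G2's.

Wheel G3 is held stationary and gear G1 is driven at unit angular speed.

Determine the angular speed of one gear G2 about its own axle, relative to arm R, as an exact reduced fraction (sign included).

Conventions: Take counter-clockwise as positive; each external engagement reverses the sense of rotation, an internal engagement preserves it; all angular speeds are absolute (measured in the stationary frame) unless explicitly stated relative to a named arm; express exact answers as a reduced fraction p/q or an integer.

-1748/1755

recognized (axles ride arm R): planetary set, 38/27/92 teeth
ring teeth: 38 + 2·27 = 92
38(ω_sun−ω_arm) = −92(ω_ring−ω_arm),  ω_ring = 0, ω_sun = 1
38(1−ω_arm) = −92(0−ω_arm)  ⇒  130·ω_arm = 38  ⇒  ω_arm = 19/65
sun–planet mesh: 38·(1−19/65) = −27·(ω_p−ω_arm)  ⇒  ω_p−ω_arm = -1748/1755
exact speed ratio = -1748/1755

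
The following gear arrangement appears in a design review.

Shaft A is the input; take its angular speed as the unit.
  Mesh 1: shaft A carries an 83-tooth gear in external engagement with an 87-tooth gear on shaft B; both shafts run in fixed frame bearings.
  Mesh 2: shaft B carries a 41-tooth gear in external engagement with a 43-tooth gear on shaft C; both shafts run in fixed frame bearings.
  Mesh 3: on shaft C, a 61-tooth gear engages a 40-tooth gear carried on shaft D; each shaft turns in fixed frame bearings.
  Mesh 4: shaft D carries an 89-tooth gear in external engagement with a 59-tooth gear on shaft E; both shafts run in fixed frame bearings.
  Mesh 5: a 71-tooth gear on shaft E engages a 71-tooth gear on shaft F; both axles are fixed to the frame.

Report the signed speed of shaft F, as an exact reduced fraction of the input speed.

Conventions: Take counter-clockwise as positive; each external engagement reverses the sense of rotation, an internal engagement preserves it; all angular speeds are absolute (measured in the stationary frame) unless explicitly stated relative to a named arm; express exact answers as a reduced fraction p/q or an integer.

5-mesh fixed-axis compound train (all bearings frame-fixed)
mesh 1 [83T→87T]: |ω|/ω_in = 1×83/87 = 83/87, sense flips to −
mesh 2 [41T→43T]: |ω|/ω_in = (83/87)×41/43 = 3403/3741, sense flips to +
mesh 3 [61T→40T]: |ω|/ω_in = (3403/3741)×61/40 = 207583/149640, sense flips to −
mesh 4 [89T→59T]: |ω|/ω_in = (207583/149640)×89/59 = 18474887/8828760, sense flips to +
mesh 5 [71T→71T]: |ω|/ω_in = (18474887/8828760)×71/71 = 18474887/8828760, sense flips to −
signed output speed (× input speed) = -18474887/8828760

-18474887/8828760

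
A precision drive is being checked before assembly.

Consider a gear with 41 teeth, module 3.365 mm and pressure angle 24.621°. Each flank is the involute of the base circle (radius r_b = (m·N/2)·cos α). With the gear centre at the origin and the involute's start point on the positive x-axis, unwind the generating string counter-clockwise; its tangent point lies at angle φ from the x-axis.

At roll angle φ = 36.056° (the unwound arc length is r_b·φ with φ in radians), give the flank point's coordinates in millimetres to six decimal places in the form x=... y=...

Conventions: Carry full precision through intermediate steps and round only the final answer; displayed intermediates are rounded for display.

x=73.925457 y=5.005980

class = single-mesh tooth geometry [base-circle involute, m = 3.365, 41T]
pitch radius r_p = m·N/2 = 3.365·41/2 = 68.982500
base radius r_b = r_p·cos α = 68.982500·cos 24.621° = 62.710851
roll angle φ = 36.056° = 0.62929592 rad
x = r_b·(cos φ + φ·sin φ) = 73.925457
y = r_b·(sin φ − φ·cos φ) = 5.005980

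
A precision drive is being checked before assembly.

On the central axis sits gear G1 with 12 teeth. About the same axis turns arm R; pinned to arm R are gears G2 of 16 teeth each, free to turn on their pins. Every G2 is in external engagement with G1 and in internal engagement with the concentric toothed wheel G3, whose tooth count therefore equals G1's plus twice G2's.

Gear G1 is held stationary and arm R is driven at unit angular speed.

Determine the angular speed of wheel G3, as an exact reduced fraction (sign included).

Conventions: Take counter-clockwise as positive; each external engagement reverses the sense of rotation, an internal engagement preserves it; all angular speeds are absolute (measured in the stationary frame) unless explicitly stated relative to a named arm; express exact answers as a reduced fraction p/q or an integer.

14/11

planetary set (12T centre, 16T on arm, 44T internal) — Willis relation
ring teeth: 12 + 2·16 = 44
12(ω_sun−ω_arm) = −44(ω_ring−ω_arm),  ω_sun = 0, ω_arm = 1
ω_ring = 1 − (12/44)(0−1) = 14/11
exact speed ratio = 14/11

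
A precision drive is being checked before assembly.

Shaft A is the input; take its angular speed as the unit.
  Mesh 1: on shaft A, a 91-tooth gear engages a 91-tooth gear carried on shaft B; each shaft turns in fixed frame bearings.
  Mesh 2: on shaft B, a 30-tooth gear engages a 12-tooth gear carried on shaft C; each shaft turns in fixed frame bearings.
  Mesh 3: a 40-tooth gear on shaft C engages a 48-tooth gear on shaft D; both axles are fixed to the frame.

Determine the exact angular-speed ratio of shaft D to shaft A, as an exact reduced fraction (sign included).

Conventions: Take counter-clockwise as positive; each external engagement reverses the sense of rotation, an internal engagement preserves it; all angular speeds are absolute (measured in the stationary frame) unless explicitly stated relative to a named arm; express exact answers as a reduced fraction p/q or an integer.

-25/12

class = fixed-axis compound train [3 meshes; 3 ratios multiply, 3 sense flips]
mesh 1 [91T→91T]: running ratio 1, sense −
mesh 2 [30T→12T]: running ratio 5/2, sense +
mesh 3 [40T→48T]: running ratio 25/12, sense −
ω_out/ω_in = -25/12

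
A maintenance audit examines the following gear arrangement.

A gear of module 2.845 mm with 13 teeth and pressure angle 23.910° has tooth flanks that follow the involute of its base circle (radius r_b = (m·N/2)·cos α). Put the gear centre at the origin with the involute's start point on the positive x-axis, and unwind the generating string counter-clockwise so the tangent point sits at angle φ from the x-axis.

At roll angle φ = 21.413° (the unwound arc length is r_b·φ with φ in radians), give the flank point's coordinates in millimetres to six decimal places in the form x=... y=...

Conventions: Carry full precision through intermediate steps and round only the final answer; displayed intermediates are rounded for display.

x=18.045243 y=0.290064

topology: single-mesh involute geometry — m = 2.845, N = 13
pitch radius r_p = m·N/2 = 2.845·13/2 = 18.492500
base radius r_b = r_p·cos α = 18.492500·cos 23.910° = 16.905533
roll angle φ = 21.413° = 0.37372735 rad
x = r_b·(cos φ + φ·sin φ) = 18.045243
y = r_b·(sin φ − φ·cos φ) = 0.290064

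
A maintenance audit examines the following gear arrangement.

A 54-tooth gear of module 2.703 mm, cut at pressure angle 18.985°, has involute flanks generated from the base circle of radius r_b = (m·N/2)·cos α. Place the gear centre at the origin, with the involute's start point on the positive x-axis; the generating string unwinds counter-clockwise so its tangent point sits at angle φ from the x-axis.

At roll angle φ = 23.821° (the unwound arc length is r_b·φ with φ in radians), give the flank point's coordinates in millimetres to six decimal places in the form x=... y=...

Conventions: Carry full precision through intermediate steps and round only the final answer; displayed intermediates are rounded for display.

x=74.720194 y=1.624742

recognized (one wheel, involute flank): single-mesh tooth geometry, m = 2.703, N = 54
pitch radius r_p = m·N/2 = 2.703·54/2 = 72.981000
base radius r_b = r_p·cos α = 72.981000·cos 18.985° = 69.011109
roll angle φ = 23.821° = 0.41575488 rad
x = r_b·(cos φ + φ·sin φ) = 74.720194
y = r_b·(sin φ − φ·cos φ) = 1.624742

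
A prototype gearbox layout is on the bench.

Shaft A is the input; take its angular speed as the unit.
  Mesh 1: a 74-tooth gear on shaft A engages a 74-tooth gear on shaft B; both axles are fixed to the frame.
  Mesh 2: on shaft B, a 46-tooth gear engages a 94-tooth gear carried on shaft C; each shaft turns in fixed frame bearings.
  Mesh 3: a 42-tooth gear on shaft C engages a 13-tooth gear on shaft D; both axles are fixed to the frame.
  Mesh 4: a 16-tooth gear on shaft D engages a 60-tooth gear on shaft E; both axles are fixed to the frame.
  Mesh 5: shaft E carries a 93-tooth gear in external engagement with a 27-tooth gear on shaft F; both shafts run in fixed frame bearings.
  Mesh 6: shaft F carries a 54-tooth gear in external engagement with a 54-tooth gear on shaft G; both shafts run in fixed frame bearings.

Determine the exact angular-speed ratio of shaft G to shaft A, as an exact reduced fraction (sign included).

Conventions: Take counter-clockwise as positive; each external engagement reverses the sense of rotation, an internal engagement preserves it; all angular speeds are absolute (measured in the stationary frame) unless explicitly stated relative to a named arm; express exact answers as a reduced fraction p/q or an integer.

class = fixed-axis compound train [6 meshes; 6 ratios multiply, 6 sense flips]
mesh 1 [74T→74T]: running ratio 1, sense −
mesh 2 [46T→94T]: running ratio 23/47, sense +
mesh 3 [42T→13T]: running ratio 966/611, sense −
mesh 4 [16T→60T]: running ratio 1288/3055, sense +
mesh 5 [93T→27T]: running ratio 39928/27495, sense −
mesh 6 [54T→54T]: running ratio 39928/27495, sense +
ω_out/ω_in = 39928/27495

39928/27495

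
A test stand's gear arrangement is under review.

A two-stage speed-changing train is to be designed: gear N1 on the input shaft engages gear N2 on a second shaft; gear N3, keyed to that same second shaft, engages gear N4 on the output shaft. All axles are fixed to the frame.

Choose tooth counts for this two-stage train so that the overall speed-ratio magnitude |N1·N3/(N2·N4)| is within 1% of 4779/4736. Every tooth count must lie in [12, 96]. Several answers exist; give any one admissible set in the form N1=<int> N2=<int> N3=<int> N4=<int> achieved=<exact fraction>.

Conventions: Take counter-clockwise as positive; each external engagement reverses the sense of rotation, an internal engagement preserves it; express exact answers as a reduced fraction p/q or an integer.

design class (target 4779/4736): fixed-axis compound train
target = 4779/4736 in lowest terms: an exact hit needs N1·N3 = k·4779 and N2·N4 = k·4736 for one integer k, every count in [12, 96]; additionally prefer no 1:1 stage (N1 ≠ N2, N3 ≠ N4)
k = 1: N1·N3 = 4779 = 59·81, N2·N4 = 4736 = 64·74
achieved = 59·81/(64·74) = 4779/4736; |achieved − target| = 0 ≤ 4779/473600 ✓

N1=59 N2=64 N3=81 N4=74 achieved=4779/4736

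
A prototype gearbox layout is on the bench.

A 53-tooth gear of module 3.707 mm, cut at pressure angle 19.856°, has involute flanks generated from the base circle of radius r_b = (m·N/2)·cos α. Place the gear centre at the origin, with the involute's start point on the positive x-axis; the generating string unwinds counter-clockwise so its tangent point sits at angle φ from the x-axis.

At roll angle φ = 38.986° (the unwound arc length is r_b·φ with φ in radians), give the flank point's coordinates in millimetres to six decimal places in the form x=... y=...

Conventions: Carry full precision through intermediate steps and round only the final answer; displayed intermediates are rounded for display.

x=111.371617 y=9.260717

recognized (one wheel, involute flank): single-mesh tooth geometry, m = 3.707, N = 53
pitch radius r_p = m·N/2 = 3.707·53/2 = 98.235500
base radius r_b = r_p·cos α = 98.235500·cos 19.856° = 92.395325
roll angle φ = 38.986° = 0.68043406 rad
x = r_b·(cos φ + φ·sin φ) = 111.371617
y = r_b·(sin φ − φ·cos φ) = 9.260717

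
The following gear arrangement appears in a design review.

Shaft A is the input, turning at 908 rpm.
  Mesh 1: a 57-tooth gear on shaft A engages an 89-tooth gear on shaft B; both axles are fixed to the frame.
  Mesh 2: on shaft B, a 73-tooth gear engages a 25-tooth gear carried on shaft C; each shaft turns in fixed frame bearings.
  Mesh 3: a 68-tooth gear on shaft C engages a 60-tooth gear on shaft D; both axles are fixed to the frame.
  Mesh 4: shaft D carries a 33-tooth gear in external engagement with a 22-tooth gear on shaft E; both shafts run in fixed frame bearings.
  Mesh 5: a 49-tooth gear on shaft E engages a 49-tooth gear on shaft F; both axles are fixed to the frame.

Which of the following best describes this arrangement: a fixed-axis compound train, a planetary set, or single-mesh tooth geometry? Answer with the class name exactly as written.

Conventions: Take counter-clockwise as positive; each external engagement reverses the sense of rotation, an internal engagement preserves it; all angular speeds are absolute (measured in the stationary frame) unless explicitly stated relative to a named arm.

fixed-axis compound train

5-mesh fixed-axis compound train (all bearings frame-fixed)
classification: fixed-axis compound train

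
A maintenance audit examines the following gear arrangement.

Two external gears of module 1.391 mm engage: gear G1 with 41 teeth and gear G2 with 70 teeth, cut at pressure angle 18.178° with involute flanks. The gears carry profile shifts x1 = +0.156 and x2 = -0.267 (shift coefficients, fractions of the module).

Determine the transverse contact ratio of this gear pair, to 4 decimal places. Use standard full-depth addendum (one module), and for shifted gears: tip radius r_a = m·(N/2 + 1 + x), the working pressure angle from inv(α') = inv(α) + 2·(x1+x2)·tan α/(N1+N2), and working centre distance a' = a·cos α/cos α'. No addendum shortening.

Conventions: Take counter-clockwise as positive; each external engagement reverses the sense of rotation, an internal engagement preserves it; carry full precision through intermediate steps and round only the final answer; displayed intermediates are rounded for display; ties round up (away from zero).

1.8746

recognized (one external pair, fixed centres): single-mesh tooth geometry, m = 1.391, N1 = 41, N2 = 70
base radii: r_b1 = 27.092346, r_b2 = 46.255225
tip radii: r_a1 = 30.123496, r_a2 = 49.704603
inv(α') = inv(18.178°) + 2·(+0.156-0.267)·tan α/(41+70) = 0.01043518  ⇒  α' = 17.82160°
a' = a·cos α / cos α' = 77.2005·cos 18.178°/cos 17.82160° = 77.044627
action lengths: √(r_a1²−r_b1²) = 13.169275, √(r_a2²−r_b2²) = 18.193454
base pitch p_b = π·m·cos α = 4.151859
CR = (13.169275 + 18.193454 − 77.044627·sin 17.82160°)/4.151859 = 1.874557
contact ratio ≈ 1.8746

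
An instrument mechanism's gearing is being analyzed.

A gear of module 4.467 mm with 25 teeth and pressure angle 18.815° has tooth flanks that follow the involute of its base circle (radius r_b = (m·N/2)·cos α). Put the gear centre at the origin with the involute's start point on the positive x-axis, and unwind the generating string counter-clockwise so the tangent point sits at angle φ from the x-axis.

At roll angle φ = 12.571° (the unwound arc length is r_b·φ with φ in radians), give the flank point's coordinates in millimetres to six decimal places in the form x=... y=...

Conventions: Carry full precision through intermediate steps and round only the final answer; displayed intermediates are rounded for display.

x=54.110703 y=0.185184

class = single-mesh tooth geometry [base-circle involute, m = 4.467, 25T]
pitch radius r_p = m·N/2 = 4.467·25/2 = 55.837500
base radius r_b = r_p·cos α = 55.837500·cos 18.815° = 52.853815
roll angle φ = 12.571° = 0.21940534 rad
x = r_b·(cos φ + φ·sin φ) = 54.110703
y = r_b·(sin φ − φ·cos φ) = 0.185184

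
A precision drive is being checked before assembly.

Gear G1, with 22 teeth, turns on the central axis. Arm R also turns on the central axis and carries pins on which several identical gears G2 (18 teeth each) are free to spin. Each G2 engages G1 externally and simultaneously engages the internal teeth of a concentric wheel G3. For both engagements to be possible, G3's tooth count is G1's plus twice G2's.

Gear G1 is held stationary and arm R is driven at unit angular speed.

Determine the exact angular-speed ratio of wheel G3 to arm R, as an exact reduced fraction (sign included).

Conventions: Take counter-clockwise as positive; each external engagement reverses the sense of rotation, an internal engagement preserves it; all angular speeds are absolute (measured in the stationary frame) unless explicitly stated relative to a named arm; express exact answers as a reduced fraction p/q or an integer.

topology: planetary set — G1 22T / G2 18T / G3 58T, arm = carrier (Willis)
ring teeth: 22 + 2·18 = 58
22(ω_sun−ω_arm) = −58(ω_ring−ω_arm),  ω_sun = 0, ω_arm = 1
ω_ring = 1 − (22/58)(0−1) = 40/29
ω_out/ω_in = 40/29

40/29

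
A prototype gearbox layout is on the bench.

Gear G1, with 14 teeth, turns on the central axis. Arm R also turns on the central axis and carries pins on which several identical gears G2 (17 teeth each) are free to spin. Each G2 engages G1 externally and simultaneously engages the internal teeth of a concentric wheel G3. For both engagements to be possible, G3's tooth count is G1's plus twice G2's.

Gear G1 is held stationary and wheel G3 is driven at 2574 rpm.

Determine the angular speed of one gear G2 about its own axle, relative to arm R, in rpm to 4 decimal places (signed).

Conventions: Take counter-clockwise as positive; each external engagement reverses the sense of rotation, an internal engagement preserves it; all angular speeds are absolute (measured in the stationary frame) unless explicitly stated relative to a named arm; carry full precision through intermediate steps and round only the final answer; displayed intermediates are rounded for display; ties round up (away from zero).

+1641.1082 rpm

planetary set (14T centre, 17T on arm, 48T internal) — Willis relation
normalise by the input: solve with ω_ring = 1, then scale by 2574 rpm
ring teeth: 14 + 2·17 = 48
14(ω_sun−ω_arm) = −48(ω_ring−ω_arm),  ω_sun = 0, ω_ring = 1
14(0−ω_arm) = −48(1−ω_arm)  ⇒  62·ω_arm = 48  ⇒  ω_arm = 24/31
sun–planet mesh: 14·(0−24/31) = −17·(ω_p−ω_arm)  ⇒  ω_p−ω_arm = 336/527
scale: ω_p−ω_arm = 336/527 × 2574 rpm = +1641.1082 rpm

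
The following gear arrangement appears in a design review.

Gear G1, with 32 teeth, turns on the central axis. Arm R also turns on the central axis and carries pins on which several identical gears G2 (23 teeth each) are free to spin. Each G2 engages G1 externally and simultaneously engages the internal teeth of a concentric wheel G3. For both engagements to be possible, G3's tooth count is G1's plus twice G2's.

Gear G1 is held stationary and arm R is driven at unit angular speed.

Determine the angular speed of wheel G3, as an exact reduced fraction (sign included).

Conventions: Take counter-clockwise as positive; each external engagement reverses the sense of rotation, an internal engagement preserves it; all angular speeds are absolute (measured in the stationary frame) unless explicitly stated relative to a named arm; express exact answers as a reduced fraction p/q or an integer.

recognized (axles ride arm R): planetary set, 32/23/78 teeth
ring teeth: 32 + 2·23 = 78
32(ω_sun−ω_arm) = −78(ω_ring−ω_arm),  ω_sun = 0, ω_arm = 1
ω_ring = 1 − (32/78)(0−1) = 55/39
exact speed ratio = 55/39

55/39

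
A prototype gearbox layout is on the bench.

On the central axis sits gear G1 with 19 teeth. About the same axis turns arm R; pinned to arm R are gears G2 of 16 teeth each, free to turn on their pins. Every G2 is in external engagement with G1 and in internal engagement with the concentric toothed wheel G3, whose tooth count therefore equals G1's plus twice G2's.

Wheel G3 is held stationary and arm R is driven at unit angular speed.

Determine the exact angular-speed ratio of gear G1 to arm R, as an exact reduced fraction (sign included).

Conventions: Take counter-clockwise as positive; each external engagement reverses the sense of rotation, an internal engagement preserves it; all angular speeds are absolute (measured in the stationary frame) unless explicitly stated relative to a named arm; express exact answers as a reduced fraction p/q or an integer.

70/19

planetary set (19T centre, 16T on arm, 51T internal) — Willis relation
ring teeth: 19 + 2·16 = 51
19(ω_sun−ω_arm) = −51(ω_ring−ω_arm),  ω_ring = 0, ω_arm = 1
ω_sun = 1 − (51/19)(0−1) = 70/19
ω_out/ω_in = 70/19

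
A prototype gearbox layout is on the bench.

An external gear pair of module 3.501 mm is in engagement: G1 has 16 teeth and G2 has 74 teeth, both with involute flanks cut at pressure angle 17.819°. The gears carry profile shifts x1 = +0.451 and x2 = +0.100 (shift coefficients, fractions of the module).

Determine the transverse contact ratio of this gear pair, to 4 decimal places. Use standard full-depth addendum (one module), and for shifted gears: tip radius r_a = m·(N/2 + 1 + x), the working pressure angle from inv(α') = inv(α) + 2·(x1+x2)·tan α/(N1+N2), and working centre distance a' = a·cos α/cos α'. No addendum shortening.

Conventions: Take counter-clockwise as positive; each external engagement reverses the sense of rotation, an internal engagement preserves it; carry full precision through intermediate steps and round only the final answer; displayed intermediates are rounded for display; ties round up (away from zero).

recognized (one external pair, fixed centres): single-mesh tooth geometry, m = 3.501, N1 = 16, N2 = 74
base radii: r_b1 = 26.664399, r_b2 = 123.322847
tip radii: r_a1 = 33.087951, r_a2 = 133.388100
inv(α') = inv(17.819°) + 2·(+0.451+0.100)·tan α/(16+74) = 0.01436623  ⇒  α' = 19.76424°
a' = a·cos α / cos α' = 157.5450·cos 17.819°/cos 19.76424° = 159.375757
action lengths: √(r_a1²−r_b1²) = 19.591384, √(r_a2²−r_b2²) = 50.831689
base pitch p_b = π·m·cos α = 10.471085
CR = (19.591384 + 50.831689 − 159.375757·sin 19.76424°)/10.471085 = 1.578638
contact ratio ≈ 1.5786

1.5786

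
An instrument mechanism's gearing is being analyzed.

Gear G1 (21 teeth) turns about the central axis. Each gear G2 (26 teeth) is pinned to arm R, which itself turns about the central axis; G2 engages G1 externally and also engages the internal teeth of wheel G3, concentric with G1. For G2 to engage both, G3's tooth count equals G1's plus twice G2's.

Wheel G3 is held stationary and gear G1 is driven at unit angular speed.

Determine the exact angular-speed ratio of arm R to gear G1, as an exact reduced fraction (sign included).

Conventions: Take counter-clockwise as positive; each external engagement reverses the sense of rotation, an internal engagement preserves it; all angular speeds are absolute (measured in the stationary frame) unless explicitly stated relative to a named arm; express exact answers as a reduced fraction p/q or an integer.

21/94

topology: planetary set — G1 21T / G2 26T / G3 73T, arm = carrier (Willis)
ring teeth: 21 + 2·26 = 73
21(ω_sun−ω_arm) = −73(ω_ring−ω_arm),  ω_ring = 0, ω_sun = 1
21(1−ω_arm) = −73(0−ω_arm)  ⇒  94·ω_arm = 21  ⇒  ω_arm = 21/94
ω_out/ω_in = 21/94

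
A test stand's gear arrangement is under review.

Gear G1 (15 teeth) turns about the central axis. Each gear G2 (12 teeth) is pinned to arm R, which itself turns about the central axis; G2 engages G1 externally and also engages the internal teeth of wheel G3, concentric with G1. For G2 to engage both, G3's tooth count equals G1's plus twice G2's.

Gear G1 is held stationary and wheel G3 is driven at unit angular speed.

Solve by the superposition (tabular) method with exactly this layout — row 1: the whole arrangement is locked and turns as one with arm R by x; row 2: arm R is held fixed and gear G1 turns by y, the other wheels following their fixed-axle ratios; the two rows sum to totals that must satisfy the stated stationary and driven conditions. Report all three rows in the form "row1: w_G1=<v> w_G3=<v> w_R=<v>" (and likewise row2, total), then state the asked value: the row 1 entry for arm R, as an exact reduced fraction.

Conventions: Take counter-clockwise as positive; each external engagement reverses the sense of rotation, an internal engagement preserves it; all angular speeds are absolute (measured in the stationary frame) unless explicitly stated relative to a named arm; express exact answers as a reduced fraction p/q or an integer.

row1: w_G1=13/18 w_G3=13/18 w_R=13/18
row2: w_G1=-13/18 w_G3=5/18 w_R=0
total: w_G1=0 w_G3=1 w_R=13/18
asked value: 13/18

topology: planetary set — G1 15T / G2 12T / G3 39T, arm = carrier (Willis)
row 1 (train locked, turned with arm): all members turn x
row 2: sun turns y, ring = −(15/39)·y, arm 0
boundary: total ω_sun = x + y = 0 and total ω_ring = x − (15/39)·y = 1  ⇒  y = -13/18, x = 13/18
row 2 ring = −(15/39)·(-13/18) = 5/18
totals (row 1 + row 2): sun 13/18 + (-13/18) = 0, ring 13/18 + 5/18 = 1, arm 13/18 + 0 = 13/18
asked cell (row1, arm) = 13/18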